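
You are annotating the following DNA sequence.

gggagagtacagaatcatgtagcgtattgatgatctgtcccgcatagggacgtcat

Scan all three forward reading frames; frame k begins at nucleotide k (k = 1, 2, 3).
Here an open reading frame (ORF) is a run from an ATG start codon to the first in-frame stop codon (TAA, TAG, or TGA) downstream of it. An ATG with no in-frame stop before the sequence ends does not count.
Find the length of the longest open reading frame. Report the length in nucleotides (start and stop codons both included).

Frame 1: GGG AGA GTA CAG AAT CAT GTA GCG TAT TGA TGA TCT GTC CCG CAT AGG GAC GTC — no ATG→stop ORF.
Frame 2: GGA GAG TAC AGA ATC ATG TAG CGT ATT GAT GAT CTG TCC CGC ATA GGG ACG TCA — ATG at 17, stop TAG at 20 → 6 nt.
Frame 3: GAG AGT ACA GAA TCA TGT AGC GTA TTG ATG ATC TGT CCC GCA TAG GGA CGT CAT — ATG at 30, stop TAG at 45 → 18 nt.
Longest: frame 3, positions 30–47, 18 nt = 6 codons = 5 aa. → 18 nucleotides.

18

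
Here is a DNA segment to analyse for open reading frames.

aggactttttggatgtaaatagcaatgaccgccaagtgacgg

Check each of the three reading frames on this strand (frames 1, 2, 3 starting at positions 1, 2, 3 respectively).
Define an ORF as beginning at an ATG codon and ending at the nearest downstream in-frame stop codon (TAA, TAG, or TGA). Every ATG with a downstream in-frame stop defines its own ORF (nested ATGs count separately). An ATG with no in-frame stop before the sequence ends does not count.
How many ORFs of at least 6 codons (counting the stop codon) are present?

Frame 1: AGG ACT TTT TGG ATG TAA ATA GCA ATG ACC GCC AAG TGA CGG — ATG at 13, stop TAA at 16 → 6 nt; ATG at 25, stop TGA at 37 → 15 nt.
Frame 2: GGA CTT TTT GGA TGT AAA TAG CAA TGA CCG CCA AGT GAC — no ATG→stop ORF.
Frame 3: GAC TTT TTG GAT GTA AAT AGC AAT GAC CGC CAA GTG ACG — no ATG→stop ORF.
No ORF reaches 6 codons. Count = 0.

0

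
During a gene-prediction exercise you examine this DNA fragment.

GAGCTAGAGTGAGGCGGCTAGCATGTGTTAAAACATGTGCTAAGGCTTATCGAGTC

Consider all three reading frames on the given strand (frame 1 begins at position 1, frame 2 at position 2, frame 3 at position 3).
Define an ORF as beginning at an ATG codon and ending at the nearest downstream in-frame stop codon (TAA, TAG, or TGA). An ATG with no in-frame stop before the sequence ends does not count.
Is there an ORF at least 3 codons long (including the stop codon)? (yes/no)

Frame 1: GAG CTA GAG TGA GGC GGC TAG CAT GTG TTA AAA CAT GTG CTA AGG CTT ATC GAG — no ATG→stop ORF.
Frame 2: AGC TAG AGT GAG GCG GCT AGC ATG TGT TAA AAC ATG TGC TAA GGC TTA TCG AGT — ATG at 23, stop TAA at 29 → 9 nt; ATG at 35, stop TAA at 41 → 9 nt.
Frame 3: GCT AGA GTG AGG CGG CTA GCA TGT GTT AAA ACA TGT GCT AAG GCT TAT CGA GTC — no ATG→stop ORF.
Frame 2 has an ORF of 3 codons (positions 23–31) ≥ 3, so yes.

yes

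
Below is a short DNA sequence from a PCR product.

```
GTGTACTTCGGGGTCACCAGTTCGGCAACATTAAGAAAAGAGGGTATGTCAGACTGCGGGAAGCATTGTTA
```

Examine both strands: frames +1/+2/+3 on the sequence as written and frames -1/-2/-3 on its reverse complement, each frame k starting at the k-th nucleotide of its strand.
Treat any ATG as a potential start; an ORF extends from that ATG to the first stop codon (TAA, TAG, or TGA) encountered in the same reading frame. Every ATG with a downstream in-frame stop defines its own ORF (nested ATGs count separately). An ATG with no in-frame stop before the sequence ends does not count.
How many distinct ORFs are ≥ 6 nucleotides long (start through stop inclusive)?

Reverse complement (5'→3'): TAACAATGCTTCCCGCAGTCTGACATACCCTCTTTTCTTAATGTTGCCGAACTGGTGACCCCGAAGTACAC
Frame +1: GTG TAC TTC GGG GTC ACC AGT TCG GCA ACA TTA AGA AAA GAG GGT ATG TCA GAC TGC GGG AAG CAT TGT — no ATG→stop ORF.
Frame +2: TGT ACT TCG GGG TCA CCA GTT CGG CAA CAT TAA GAA AAG AGG GTA TGT CAG ACT GCG GGA AGC ATT GTT — no ATG→stop ORF.
Frame +3: GTA CTT CGG GGT CAC CAG TTC GGC AAC ATT AAG AAA AGA GGG TAT GTC AGA CTG CGG GAA GCA TTG TTA — no ATG→stop ORF.
Frame -1: TAA CAA TGC TTC CCG CAG TCT GAC ATA CCC TCT TTT CTT AAT GTT GCC GAA CTG GTG ACC CCG AAG TAC — no ATG→stop ORF.
Frame -2: AAC AAT GCT TCC CGC AGT CTG ACA TAC CCT CTT TTC TTA ATG TTG CCG AAC TGG TGA CCC CGA AGT ACA — ATG at 41, stop TGA at 56 → 18 nt.
Frame -3: ACA ATG CTT CCC GCA GTC TGA CAT ACC CTC TTT TCT TAA TGT TGC CGA ACT GGT GAC CCC GAA GTA CAC — ATG at 6, stop TGA at 21 → 18 nt.
ORFs ≥ 6 nucleotides: frame -2 41–58 (18 nucleotides), frame -3 6–23 (18 nucleotides). Count = 2.

2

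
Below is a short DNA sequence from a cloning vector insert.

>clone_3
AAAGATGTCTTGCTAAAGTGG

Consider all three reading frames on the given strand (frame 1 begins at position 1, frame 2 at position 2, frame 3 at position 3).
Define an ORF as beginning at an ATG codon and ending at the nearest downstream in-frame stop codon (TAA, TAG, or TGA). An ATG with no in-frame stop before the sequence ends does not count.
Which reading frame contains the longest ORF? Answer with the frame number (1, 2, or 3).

Frame 1: AAA GAT GTC TTG CTA AAG TGG — no ATG→stop ORF.
Frame 2: AAG ATG TCT TGC TAA AGT — ATG at 5, stop TAA at 14 → 12 nt.
Frame 3: AGA TGT CTT GCT AAA GTG — no ATG→stop ORF.
Longest ORF is 12 nt in frame 2 (positions 5–16).

2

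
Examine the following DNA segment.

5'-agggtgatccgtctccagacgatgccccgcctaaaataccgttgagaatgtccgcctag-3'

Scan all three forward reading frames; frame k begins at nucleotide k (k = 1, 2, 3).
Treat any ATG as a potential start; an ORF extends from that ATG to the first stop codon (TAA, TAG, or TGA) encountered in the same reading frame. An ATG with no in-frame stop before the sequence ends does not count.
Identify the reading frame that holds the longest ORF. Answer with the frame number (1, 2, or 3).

1

Frame 1: AGG GTG ATC CGT CTC CAG ACG ATG CCC CGC CTA AAA TAC CGT TGA GAA TGT CCG CCT — ATG at 22, stop TGA at 43 → 24 nt.
Frame 2: GGG TGA TCC GTC TCC AGA CGA TGC CCC GCC TAA AAT ACC GTT GAG AAT GTC CGC CTA — no ATG→stop ORF.
Frame 3: GGT GAT CCG TCT CCA GAC GAT GCC CCG CCT AAA ATA CCG TTG AGA ATG TCC GCC TAG — ATG at 48, stop TAG at 57 → 12 nt.
Longest ORF is 24 nt in frame 1 (positions 22–45).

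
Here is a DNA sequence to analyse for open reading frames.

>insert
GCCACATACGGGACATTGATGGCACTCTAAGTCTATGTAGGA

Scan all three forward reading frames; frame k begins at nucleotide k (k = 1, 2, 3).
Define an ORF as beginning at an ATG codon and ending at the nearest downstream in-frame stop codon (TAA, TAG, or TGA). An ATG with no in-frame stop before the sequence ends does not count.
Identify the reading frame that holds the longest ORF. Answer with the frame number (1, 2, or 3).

Frame 1: GCC ACA TAC GGG ACA TTG ATG GCA CTC TAA GTC TAT GTA GGA — ATG at 19, stop TAA at 28 → 12 nt.
Frame 2: CCA CAT ACG GGA CAT TGA TGG CAC TCT AAG TCT ATG TAG — ATG at 35, stop TAG at 38 → 6 nt.
Frame 3: CAC ATA CGG GAC ATT GAT GGC ACT CTA AGT CTA TGT AGG — no ATG→stop ORF.
Longest ORF is 12 nt in frame 1 (positions 19–30).

1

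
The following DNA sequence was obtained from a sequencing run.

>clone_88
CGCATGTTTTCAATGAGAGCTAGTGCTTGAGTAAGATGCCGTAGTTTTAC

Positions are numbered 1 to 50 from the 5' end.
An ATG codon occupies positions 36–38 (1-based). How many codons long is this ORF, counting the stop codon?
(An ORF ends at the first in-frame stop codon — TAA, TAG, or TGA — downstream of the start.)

Codons from position 36: ATG (36–38), CCG (39–41), TAG (42–44).
TAG is the first in-frame stop; that's 3 codons including the stop.

3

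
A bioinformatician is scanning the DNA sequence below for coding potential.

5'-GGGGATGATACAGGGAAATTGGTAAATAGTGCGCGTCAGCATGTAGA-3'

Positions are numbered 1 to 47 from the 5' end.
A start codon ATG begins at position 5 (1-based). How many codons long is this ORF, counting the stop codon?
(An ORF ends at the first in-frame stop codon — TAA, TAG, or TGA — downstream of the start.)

Codons from position 5: ATG (5–7), ATA (8–10), CAG (11–13), GGA (14–16), AAT (17–19), TGG (20–22), TAA (23–25).
TAA is the first in-frame stop; that's 7 codons including the stop.

7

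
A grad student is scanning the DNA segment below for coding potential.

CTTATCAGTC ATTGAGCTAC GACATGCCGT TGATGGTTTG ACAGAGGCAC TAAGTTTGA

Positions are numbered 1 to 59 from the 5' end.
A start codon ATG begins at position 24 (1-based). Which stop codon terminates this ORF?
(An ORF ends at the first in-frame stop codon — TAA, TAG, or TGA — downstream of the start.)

Codons from position 24: ATG (24–26), CCG (27–29), TTG (30–32), ATG (33–35), GTT (36–38), TGA (39–41).
The first in-frame stop codon is TGA.

TGA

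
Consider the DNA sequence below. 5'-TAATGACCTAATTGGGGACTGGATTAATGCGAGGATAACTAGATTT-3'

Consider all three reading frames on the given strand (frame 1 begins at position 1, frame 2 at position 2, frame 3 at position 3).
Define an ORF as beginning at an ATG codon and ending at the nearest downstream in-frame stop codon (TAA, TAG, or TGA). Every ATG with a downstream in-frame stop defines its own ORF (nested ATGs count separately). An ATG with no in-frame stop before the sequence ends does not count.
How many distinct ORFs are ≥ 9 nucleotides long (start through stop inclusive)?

2

Frame 1: TAA TGA CCT AAT TGG GGA CTG GAT TAA TGC GAG GAT AAC TAG ATT — no ATG→stop ORF.
Frame 2: AAT GAC CTA ATT GGG GAC TGG ATT AAT GCG AGG ATA ACT AGA TTT — no ATG→stop ORF.
Frame 3: ATG ACC TAA TTG GGG ACT GGA TTA ATG CGA GGA TAA CTA GAT — ATG at 3, stop TAA at 9 → 9 nt; ATG at 27, stop TAA at 36 → 12 nt.
ORFs ≥ 9 nucleotides: frame 3 3–11 (9 nucleotides), frame 3 27–38 (12 nucleotides). Count = 2.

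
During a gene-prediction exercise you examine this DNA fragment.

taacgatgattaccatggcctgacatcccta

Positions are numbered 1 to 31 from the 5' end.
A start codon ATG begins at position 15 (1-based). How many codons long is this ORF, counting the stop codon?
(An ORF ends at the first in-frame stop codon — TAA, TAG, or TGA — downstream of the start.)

Codons from position 15: ATG (15–17), GCC (18–20), TGA (21–23).
TGA is the first in-frame stop; that's 3 codons including the stop.

3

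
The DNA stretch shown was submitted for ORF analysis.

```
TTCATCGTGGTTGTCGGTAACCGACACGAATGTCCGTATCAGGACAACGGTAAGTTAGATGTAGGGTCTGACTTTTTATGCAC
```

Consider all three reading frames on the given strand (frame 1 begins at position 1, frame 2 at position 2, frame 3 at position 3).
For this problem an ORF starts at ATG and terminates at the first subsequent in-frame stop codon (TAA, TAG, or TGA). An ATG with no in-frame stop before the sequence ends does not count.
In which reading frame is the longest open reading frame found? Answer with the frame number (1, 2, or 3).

Frame 1: TTC ATC GTG GTT GTC GGT AAC CGA CAC GAA TGT CCG TAT CAG GAC AAC GGT AAG TTA GAT GTA GGG TCT GAC TTT TTA TGC — no ATG→stop ORF.
Frame 2: TCA TCG TGG TTG TCG GTA ACC GAC ACG AAT GTC CGT ATC AGG ACA ACG GTA AGT TAG ATG TAG GGT CTG ACT TTT TAT GCA — ATG at 59, stop TAG at 62 → 6 nt.
Frame 3: CAT CGT GGT TGT CGG TAA CCG ACA CGA ATG TCC GTA TCA GGA CAA CGG TAA GTT AGA TGT AGG GTC TGA CTT TTT ATG CAC — ATG at 30, stop TAA at 51 → 24 nt.
Longest ORF is 24 nt in frame 3 (positions 30–53).

3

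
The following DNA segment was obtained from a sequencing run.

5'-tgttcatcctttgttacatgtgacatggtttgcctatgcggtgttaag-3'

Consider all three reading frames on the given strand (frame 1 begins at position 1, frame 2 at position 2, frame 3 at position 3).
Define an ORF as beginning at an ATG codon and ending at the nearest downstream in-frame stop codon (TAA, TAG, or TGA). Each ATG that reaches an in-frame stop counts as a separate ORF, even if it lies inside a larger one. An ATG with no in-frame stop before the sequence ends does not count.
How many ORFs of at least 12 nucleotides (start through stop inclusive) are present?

1

Frame 1: TGT TCA TCC TTT GTT ACA TGT GAC ATG GTT TGC CTA TGC GGT GTT AAG — no ATG→stop ORF.
Frame 2: GTT CAT CCT TTG TTA CAT GTG ACA TGG TTT GCC TAT GCG GTG TTA — no ATG→stop ORF.
Frame 3: TTC ATC CTT TGT TAC ATG TGA CAT GGT TTG CCT ATG CGG TGT TAA — ATG at 18, stop TGA at 21 → 6 nt; ATG at 36, stop TAA at 45 → 12 nt.
ORFs ≥ 12 nucleotides: frame 3 36–47 (12 nucleotides). Count = 1.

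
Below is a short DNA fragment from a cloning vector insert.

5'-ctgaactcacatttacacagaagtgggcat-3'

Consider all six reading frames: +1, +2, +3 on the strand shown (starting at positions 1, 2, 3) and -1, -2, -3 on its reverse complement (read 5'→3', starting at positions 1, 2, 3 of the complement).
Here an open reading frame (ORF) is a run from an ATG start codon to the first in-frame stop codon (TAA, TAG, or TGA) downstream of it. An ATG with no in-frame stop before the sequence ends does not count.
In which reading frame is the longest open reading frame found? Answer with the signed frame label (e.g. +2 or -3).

-1

Reverse complement (5'→3'): ATGCCCACTTCTGTGTAAATGTGAGTTCAG
Frame +1: CTG AAC TCA CAT TTA CAC AGA AGT GGG CAT — no ATG→stop ORF.
Frame +2: TGA ACT CAC ATT TAC ACA GAA GTG GGC — no ATG→stop ORF.
Frame +3: GAA CTC ACA TTT ACA CAG AAG TGG GCA — no ATG→stop ORF.
Frame -1: ATG CCC ACT TCT GTG TAA ATG TGA GTT CAG — ATG at 1, stop TAA at 16 → 18 nt; ATG at 19, stop TGA at 22 → 6 nt.
Frame -2: TGC CCA CTT CTG TGT AAA TGT GAG TTC — no ATG→stop ORF.
Frame -3: GCC CAC TTC TGT GTA AAT GTG AGT TCA — no ATG→stop ORF.
Longest ORF is 18 nt in frame -1 (positions 1–18).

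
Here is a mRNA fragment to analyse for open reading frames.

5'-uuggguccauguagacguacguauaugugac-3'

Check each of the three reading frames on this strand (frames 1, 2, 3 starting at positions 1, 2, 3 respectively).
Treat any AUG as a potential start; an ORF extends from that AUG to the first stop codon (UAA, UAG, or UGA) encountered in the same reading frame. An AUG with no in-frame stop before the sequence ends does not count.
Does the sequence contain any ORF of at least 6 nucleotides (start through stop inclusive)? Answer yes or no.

yes

Frame 1: UUG GGU CCA UGU AGA CGU ACG UAU AUG UGA — AUG at 25, stop UGA at 28 → 6 nt.
Frame 2: UGG GUC CAU GUA GAC GUA CGU AUA UGU GAC — no AUG→stop ORF.
Frame 3: GGG UCC AUG UAG ACG UAC GUA UAU GUG — AUG at 9, stop UAG at 12 → 6 nt.
Frame 1 has an ORF of 6 nucleotides (positions 25–30) ≥ 6, so yes.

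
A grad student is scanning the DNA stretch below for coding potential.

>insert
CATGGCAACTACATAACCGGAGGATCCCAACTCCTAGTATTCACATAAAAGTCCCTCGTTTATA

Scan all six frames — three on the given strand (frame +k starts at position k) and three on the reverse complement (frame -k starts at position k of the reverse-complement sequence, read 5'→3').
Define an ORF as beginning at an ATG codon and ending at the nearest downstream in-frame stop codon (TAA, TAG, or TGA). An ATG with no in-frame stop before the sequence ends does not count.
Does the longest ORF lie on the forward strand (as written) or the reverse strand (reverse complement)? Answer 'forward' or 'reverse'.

Reverse complement (5'→3'): TATAAACGAGGGACTTTTATGTGAATACTAGGAGTTGGGATCCTCCGGTTATGTAGTTGCCATG
Frame +1: CAT GGC AAC TAC ATA ACC GGA GGA TCC CAA CTC CTA GTA TTC ACA TAA AAG TCC CTC GTT TAT — no ATG→stop ORF.
Frame +2: ATG GCA ACT ACA TAA CCG GAG GAT CCC AAC TCC TAG TAT TCA CAT AAA AGT CCC TCG TTT ATA — ATG at 2, stop TAA at 14 → 15 nt.
Frame +3: TGG CAA CTA CAT AAC CGG AGG ATC CCA ACT CCT AGT ATT CAC ATA AAA GTC CCT CGT TTA — no ATG→stop ORF.
Frame -1: TAT AAA CGA GGG ACT TTT ATG TGA ATA CTA GGA GTT GGG ATC CTC CGG TTA TGT AGT TGC CAT — ATG at 19, stop TGA at 22 → 6 nt.
Frame -2: ATA AAC GAG GGA CTT TTA TGT GAA TAC TAG GAG TTG GGA TCC TCC GGT TAT GTA GTT GCC ATG — no ATG→stop ORF.
Frame -3: TAA ACG AGG GAC TTT TAT GTG AAT ACT AGG AGT TGG GAT CCT CCG GTT ATG TAG TTG CCA — ATG at 51, stop TAG at 54 → 6 nt.
Forward-strand max 15 nt; reverse-strand max 6 nt. The forward strand has the longer ORF.

forward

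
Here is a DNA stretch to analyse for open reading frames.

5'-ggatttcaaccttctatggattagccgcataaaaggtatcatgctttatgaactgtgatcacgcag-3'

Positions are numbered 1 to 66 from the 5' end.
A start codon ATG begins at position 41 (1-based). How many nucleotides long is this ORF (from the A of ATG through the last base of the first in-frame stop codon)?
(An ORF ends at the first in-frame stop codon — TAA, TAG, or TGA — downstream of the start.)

18

Codons from position 41: ATG (41–43), CTT (44–46), TAT (47–49), GAA (50–52), CTG (53–55), TGA (56–58).
TGA is the first in-frame stop; ORF spans 41–58, 18 nucleotides.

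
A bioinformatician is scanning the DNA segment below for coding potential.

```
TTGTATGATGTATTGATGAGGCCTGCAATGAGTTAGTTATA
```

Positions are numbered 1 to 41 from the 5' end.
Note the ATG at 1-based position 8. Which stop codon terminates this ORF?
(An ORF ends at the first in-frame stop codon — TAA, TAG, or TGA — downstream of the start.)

TGA

Codons from position 8: ATG (8–10), TAT (11–13), TGA (14–16).
The first in-frame stop codon is TGA.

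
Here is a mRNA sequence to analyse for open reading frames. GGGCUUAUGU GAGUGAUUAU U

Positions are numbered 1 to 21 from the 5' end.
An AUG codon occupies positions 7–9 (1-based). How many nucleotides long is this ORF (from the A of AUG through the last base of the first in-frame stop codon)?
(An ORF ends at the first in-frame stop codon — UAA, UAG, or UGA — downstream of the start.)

Codons from position 7: AUG (7–9), UGA (10–12).
UGA is the first in-frame stop; ORF spans 7–12, 6 nucleotides.

6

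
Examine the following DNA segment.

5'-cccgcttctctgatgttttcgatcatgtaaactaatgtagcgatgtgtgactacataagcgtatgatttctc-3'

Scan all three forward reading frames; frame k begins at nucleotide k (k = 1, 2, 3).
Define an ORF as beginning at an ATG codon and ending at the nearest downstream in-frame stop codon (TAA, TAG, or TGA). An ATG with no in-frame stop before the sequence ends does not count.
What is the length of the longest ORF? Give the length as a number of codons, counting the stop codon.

8

Frame 1: CCC GCT TCT CTG ATG TTT TCG ATC ATG TAA ACT AAT GTA GCG ATG TGT GAC TAC ATA AGC GTA TGA TTT CTC — ATG at 13, stop TAA at 28 → 18 nt; ATG at 25, stop TAA at 28 → 6 nt; ATG at 43, stop TGA at 64 → 24 nt.
Frame 2: CCG CTT CTC TGA TGT TTT CGA TCA TGT AAA CTA ATG TAG CGA TGT GTG ACT ACA TAA GCG TAT GAT TTC — ATG at 35, stop TAG at 38 → 6 nt.
Frame 3: CGC TTC TCT GAT GTT TTC GAT CAT GTA AAC TAA TGT AGC GAT GTG TGA CTA CAT AAG CGT ATG ATT TCT — no ATG→stop ORF.
Longest: frame 1, positions 43–66, 24 nt = 8 codons = 7 aa. → 8 codons.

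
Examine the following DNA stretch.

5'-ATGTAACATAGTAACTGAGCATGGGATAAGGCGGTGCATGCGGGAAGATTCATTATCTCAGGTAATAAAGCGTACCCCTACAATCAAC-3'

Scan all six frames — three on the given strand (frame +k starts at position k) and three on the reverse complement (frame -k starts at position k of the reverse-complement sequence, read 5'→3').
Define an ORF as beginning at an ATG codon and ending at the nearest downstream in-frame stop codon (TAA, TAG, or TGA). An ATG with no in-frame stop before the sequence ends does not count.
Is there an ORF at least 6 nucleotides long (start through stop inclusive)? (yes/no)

Reverse complement (5'→3'): GTTGATTGTAGGGGTACGCTTTATTACCTGAGATAATGAATCTTCCCGCATGCACCGCCTTATCCCATGCTCAGTTACTATGTTACAT
Frame +1: ATG TAA CAT AGT AAC TGA GCA TGG GAT AAG GCG GTG CAT GCG GGA AGA TTC ATT ATC TCA GGT AAT AAA GCG TAC CCC TAC AAT CAA — ATG at 1, stop TAA at 4 → 6 nt.
Frame +2: TGT AAC ATA GTA ACT GAG CAT GGG ATA AGG CGG TGC ATG CGG GAA GAT TCA TTA TCT CAG GTA ATA AAG CGT ACC CCT ACA ATC AAC — no ATG→stop ORF.
Frame +3: GTA ACA TAG TAA CTG AGC ATG GGA TAA GGC GGT GCA TGC GGG AAG ATT CAT TAT CTC AGG TAA TAA AGC GTA CCC CTA CAA TCA — ATG at 21, stop TAA at 27 → 9 nt.
Frame -1: GTT GAT TGT AGG GGT ACG CTT TAT TAC CTG AGA TAA TGA ATC TTC CCG CAT GCA CCG CCT TAT CCC ATG CTC AGT TAC TAT GTT ACA — no ATG→stop ORF.
Frame -2: TTG ATT GTA GGG GTA CGC TTT ATT ACC TGA GAT AAT GAA TCT TCC CGC ATG CAC CGC CTT ATC CCA TGC TCA GTT ACT ATG TTA CAT — no ATG→stop ORF.
Frame -3: TGA TTG TAG GGG TAC GCT TTA TTA CCT GAG ATA ATG AAT CTT CCC GCA TGC ACC GCC TTA TCC CAT GCT CAG TTA CTA TGT TAC — no ATG→stop ORF.
Frame +1 has an ORF of 6 nucleotides (positions 1–6) ≥ 6, so yes.

yes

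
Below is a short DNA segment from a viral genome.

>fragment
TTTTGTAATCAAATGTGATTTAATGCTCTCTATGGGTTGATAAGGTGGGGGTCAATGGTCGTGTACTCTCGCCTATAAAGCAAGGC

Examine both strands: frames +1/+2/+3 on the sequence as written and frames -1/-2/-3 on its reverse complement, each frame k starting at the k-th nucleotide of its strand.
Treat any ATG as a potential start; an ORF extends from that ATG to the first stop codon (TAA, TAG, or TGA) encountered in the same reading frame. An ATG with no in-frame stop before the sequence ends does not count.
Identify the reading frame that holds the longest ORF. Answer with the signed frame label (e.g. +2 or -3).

+1

Reverse complement (5'→3'): GCCTTGCTTTATAGGCGAGAGTACACGACCATTGACCCCCACCTTATCAACCCATAGAGAGCATTAAATCACATTTGATTACAAAA
Frame +1: TTT TGT AAT CAA ATG TGA TTT AAT GCT CTC TAT GGG TTG ATA AGG TGG GGG TCA ATG GTC GTG TAC TCT CGC CTA TAA AGC AAG — ATG at 13, stop TGA at 16 → 6 nt; ATG at 55, stop TAA at 76 → 24 nt.
Frame +2: TTT GTA ATC AAA TGT GAT TTA ATG CTC TCT ATG GGT TGA TAA GGT GGG GGT CAA TGG TCG TGT ACT CTC GCC TAT AAA GCA AGG — ATG at 23, stop TGA at 38 → 18 nt; ATG at 32, stop TGA at 38 → 9 nt.
Frame +3: TTG TAA TCA AAT GTG ATT TAA TGC TCT CTA TGG GTT GAT AAG GTG GGG GTC AAT GGT CGT GTA CTC TCG CCT ATA AAG CAA GGC — no ATG→stop ORF.
Frame -1: GCC TTG CTT TAT AGG CGA GAG TAC ACG ACC ATT GAC CCC CAC CTT ATC AAC CCA TAG AGA GCA TTA AAT CAC ATT TGA TTA CAA — no ATG→stop ORF.
Frame -2: CCT TGC TTT ATA GGC GAG AGT ACA CGA CCA TTG ACC CCC ACC TTA TCA ACC CAT AGA GAG CAT TAA ATC ACA TTT GAT TAC AAA — no ATG→stop ORF.
Frame -3: CTT GCT TTA TAG GCG AGA GTA CAC GAC CAT TGA CCC CCA CCT TAT CAA CCC ATA GAG AGC ATT AAA TCA CAT TTG ATT ACA AAA — no ATG→stop ORF.
Longest ORF is 24 nt in frame +1 (positions 55–78).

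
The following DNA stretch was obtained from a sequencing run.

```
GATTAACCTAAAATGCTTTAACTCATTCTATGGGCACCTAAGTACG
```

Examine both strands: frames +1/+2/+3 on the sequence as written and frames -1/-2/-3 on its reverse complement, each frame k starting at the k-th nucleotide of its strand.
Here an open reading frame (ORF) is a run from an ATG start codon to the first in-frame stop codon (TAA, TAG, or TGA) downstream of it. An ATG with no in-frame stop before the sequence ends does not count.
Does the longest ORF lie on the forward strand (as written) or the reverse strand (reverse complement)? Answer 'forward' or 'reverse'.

forward

Reverse complement (5'→3'): CGTACTTAGGTGCCCATAGAATGAGTTAAAGCATTTTAGGTTAATC
Frame +1: GAT TAA CCT AAA ATG CTT TAA CTC ATT CTA TGG GCA CCT AAG TAC — ATG at 13, stop TAA at 19 → 9 nt.
Frame +2: ATT AAC CTA AAA TGC TTT AAC TCA TTC TAT GGG CAC CTA AGT ACG — no ATG→stop ORF.
Frame +3: TTA ACC TAA AAT GCT TTA ACT CAT TCT ATG GGC ACC TAA GTA — ATG at 30, stop TAA at 39 → 12 nt.
Frame -1: CGT ACT TAG GTG CCC ATA GAA TGA GTT AAA GCA TTT TAG GTT AAT — no ATG→stop ORF.
Frame -2: GTA CTT AGG TGC CCA TAG AAT GAG TTA AAG CAT TTT AGG TTA ATC — no ATG→stop ORF.
Frame -3: TAC TTA GGT GCC CAT AGA ATG AGT TAA AGC ATT TTA GGT TAA — ATG at 21, stop TAA at 27 → 9 nt.
Forward-strand max 12 nt; reverse-strand max 9 nt. The forward strand has the longer ORF.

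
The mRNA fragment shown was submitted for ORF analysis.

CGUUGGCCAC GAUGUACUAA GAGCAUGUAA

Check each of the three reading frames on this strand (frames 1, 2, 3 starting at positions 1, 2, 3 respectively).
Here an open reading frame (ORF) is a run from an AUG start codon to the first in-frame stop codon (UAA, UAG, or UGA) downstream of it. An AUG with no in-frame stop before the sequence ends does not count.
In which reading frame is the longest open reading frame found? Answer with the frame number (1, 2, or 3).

Frame 1: CGU UGG CCA CGA UGU ACU AAG AGC AUG UAA — AUG at 25, stop UAA at 28 → 6 nt.
Frame 2: GUU GGC CAC GAU GUA CUA AGA GCA UGU — no AUG→stop ORF.
Frame 3: UUG GCC ACG AUG UAC UAA GAG CAU GUA — AUG at 12, stop UAA at 18 → 9 nt.
Longest ORF is 9 nt in frame 3 (positions 12–20).

3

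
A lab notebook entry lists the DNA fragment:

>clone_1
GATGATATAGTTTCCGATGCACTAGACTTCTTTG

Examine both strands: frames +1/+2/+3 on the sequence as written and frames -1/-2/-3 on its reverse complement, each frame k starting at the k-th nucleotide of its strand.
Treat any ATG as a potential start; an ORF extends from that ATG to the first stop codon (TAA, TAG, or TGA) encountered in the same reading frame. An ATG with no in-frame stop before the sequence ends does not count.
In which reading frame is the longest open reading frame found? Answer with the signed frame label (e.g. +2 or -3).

+2

Reverse complement (5'→3'): CAAAGAAGTCTAGTGCATCGGAAACTATATCATC
Frame +1: GAT GAT ATA GTT TCC GAT GCA CTA GAC TTC TTT — no ATG→stop ORF.
Frame +2: ATG ATA TAG TTT CCG ATG CAC TAG ACT TCT TTG — ATG at 2, stop TAG at 8 → 9 nt; ATG at 17, stop TAG at 23 → 9 nt.
Frame +3: TGA TAT AGT TTC CGA TGC ACT AGA CTT CTT — no ATG→stop ORF.
Frame -1: CAA AGA AGT CTA GTG CAT CGG AAA CTA TAT CAT — no ATG→stop ORF.
Frame -2: AAA GAA GTC TAG TGC ATC GGA AAC TAT ATC ATC — no ATG→stop ORF.
Frame -3: AAG AAG TCT AGT GCA TCG GAA ACT ATA TCA — no ATG→stop ORF.
Longest ORF is 9 nt in frame +2 (positions 2–10).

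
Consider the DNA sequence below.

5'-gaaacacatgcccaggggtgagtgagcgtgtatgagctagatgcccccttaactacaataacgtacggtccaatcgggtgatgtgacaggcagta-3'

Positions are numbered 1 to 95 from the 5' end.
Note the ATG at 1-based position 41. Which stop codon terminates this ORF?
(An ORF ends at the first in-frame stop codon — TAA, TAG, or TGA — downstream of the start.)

Codons from position 41: ATG (41–43), CCC (44–46), CCT (47–49), TAA (50–52).
The first in-frame stop codon is TAA.

TAA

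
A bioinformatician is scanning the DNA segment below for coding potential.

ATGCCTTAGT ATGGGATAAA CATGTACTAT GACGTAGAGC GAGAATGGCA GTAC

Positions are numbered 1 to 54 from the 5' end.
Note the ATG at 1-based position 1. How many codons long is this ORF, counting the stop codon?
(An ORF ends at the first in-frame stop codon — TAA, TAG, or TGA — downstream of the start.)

Codons from position 1: ATG (1–3), CCT (4–6), TAG (7–9).
TAG is the first in-frame stop; that's 3 codons including the stop.

3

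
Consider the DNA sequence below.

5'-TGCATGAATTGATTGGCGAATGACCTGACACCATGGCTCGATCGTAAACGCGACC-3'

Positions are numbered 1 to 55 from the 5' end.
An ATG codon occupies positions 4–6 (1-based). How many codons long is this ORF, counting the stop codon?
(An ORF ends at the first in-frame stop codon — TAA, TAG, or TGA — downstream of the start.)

Codons from position 4: ATG (4–6), AAT (7–9), TGA (10–12).
TGA is the first in-frame stop; that's 3 codons including the stop.

3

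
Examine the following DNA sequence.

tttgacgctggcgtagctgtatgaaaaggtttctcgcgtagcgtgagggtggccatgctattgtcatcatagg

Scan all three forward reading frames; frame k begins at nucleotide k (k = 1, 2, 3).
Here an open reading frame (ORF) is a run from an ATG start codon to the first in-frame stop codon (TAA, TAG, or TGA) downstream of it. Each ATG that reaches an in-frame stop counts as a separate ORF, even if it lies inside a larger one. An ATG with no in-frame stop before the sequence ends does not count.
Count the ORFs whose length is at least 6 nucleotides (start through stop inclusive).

Frame 1: TTT GAC GCT GGC GTA GCT GTA TGA AAA GGT TTC TCG CGT AGC GTG AGG GTG GCC ATG CTA TTG TCA TCA TAG — ATG at 55, stop TAG at 70 → 18 nt.
Frame 2: TTG ACG CTG GCG TAG CTG TAT GAA AAG GTT TCT CGC GTA GCG TGA GGG TGG CCA TGC TAT TGT CAT CAT AGG — no ATG→stop ORF.
Frame 3: TGA CGC TGG CGT AGC TGT ATG AAA AGG TTT CTC GCG TAG CGT GAG GGT GGC CAT GCT ATT GTC ATC ATA — ATG at 21, stop TAG at 39 → 21 nt.
ORFs ≥ 6 nucleotides: frame 1 55–72 (18 nucleotides), frame 3 21–41 (21 nucleotides). Count = 2.

2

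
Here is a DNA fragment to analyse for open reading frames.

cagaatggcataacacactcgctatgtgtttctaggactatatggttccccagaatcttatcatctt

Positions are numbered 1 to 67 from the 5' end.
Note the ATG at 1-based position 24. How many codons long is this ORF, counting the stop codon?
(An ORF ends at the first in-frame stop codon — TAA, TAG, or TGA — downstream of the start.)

Codons from position 24: ATG (24–26), TGT (27–29), TTC (30–32), TAG (33–35).
TAG is the first in-frame stop; that's 4 codons including the stop.

4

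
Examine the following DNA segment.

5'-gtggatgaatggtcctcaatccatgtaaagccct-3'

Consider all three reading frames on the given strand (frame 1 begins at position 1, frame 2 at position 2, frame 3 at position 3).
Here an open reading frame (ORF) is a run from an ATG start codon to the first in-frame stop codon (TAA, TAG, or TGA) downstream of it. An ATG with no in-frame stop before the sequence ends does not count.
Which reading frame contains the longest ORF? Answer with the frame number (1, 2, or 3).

Frame 1: GTG GAT GAA TGG TCC TCA ATC CAT GTA AAG CCC — no ATG→stop ORF.
Frame 2: TGG ATG AAT GGT CCT CAA TCC ATG TAA AGC CCT — ATG at 5, stop TAA at 26 → 24 nt; ATG at 23, stop TAA at 26 → 6 nt.
Frame 3: GGA TGA ATG GTC CTC AAT CCA TGT AAA GCC — no ATG→stop ORF.
Longest ORF is 24 nt in frame 2 (positions 5–28).

2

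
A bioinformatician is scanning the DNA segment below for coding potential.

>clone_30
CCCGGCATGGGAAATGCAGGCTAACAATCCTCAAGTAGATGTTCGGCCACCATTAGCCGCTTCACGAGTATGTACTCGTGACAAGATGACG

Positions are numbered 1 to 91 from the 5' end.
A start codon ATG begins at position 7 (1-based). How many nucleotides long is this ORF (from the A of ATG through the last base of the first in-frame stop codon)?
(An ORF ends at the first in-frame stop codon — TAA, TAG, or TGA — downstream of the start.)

Codons from position 7: ATG (7–9), GGA (10–12), AAT (13–15), GCA (16–18), GGC (19–21), TAA (22–24).
TAA is the first in-frame stop; ORF spans 7–24, 18 nucleotides.

18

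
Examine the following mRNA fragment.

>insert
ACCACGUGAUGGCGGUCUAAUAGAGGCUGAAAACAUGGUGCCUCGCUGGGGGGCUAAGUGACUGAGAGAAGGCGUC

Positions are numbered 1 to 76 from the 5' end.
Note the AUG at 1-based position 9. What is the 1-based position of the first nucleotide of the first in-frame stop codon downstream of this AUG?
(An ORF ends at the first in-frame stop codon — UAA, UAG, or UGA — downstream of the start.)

18

Codons from position 9: AUG (9–11), GCG (12–14), GUC (15–17), UAA (18–20).
UAA is a stop codon; it begins at position 18.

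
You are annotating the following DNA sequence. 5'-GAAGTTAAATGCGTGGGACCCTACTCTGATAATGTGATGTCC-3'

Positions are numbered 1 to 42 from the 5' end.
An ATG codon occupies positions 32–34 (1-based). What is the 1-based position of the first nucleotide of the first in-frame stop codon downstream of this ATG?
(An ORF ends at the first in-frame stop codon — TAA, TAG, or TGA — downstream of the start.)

Codons from position 32: ATG (32–34), TGA (35–37).
TGA is a stop codon; it begins at position 35.

35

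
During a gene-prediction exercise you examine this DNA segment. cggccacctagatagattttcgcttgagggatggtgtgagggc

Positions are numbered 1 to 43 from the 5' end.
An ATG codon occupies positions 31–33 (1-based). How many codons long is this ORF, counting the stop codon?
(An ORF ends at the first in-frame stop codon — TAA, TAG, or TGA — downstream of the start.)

3

Codons from position 31: ATG (31–33), GTG (34–36), TGA (37–39).
TGA is the first in-frame stop; that's 3 codons including the stop.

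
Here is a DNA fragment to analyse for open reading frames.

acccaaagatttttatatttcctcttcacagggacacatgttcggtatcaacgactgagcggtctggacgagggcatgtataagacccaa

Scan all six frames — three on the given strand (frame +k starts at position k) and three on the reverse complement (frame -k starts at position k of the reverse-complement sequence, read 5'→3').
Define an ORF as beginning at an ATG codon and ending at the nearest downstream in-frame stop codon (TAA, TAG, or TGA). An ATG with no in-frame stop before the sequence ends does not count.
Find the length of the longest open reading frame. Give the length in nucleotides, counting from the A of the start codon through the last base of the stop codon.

Reverse complement (5'→3'): TTGGGTCTTATACATGCCCTCGTCCAGACCGCTCAGTCGTTGATACCGAACATGTGTCCCTGTGAAGAGGAAATATAAAAATCTTTGGGT
Frame +1: ACC CAA AGA TTT TTA TAT TTC CTC TTC ACA GGG ACA CAT GTT CGG TAT CAA CGA CTG AGC GGT CTG GAC GAG GGC ATG TAT AAG ACC CAA — no ATG→stop ORF.
Frame +2: CCC AAA GAT TTT TAT ATT TCC TCT TCA CAG GGA CAC ATG TTC GGT ATC AAC GAC TGA GCG GTC TGG ACG AGG GCA TGT ATA AGA CCC — ATG at 38, stop TGA at 56 → 21 nt.
Frame +3: CCA AAG ATT TTT ATA TTT CCT CTT CAC AGG GAC ACA TGT TCG GTA TCA ACG ACT GAG CGG TCT GGA CGA GGG CAT GTA TAA GAC CCA — no ATG→stop ORF.
Frame -1: TTG GGT CTT ATA CAT GCC CTC GTC CAG ACC GCT CAG TCG TTG ATA CCG AAC ATG TGT CCC TGT GAA GAG GAA ATA TAA AAA TCT TTG GGT — ATG at 52, stop TAA at 76 → 27 nt.
Frame -2: TGG GTC TTA TAC ATG CCC TCG TCC AGA CCG CTC AGT CGT TGA TAC CGA ACA TGT GTC CCT GTG AAG AGG AAA TAT AAA AAT CTT TGG — ATG at 14, stop TGA at 41 → 30 nt.
Frame -3: GGG TCT TAT ACA TGC CCT CGT CCA GAC CGC TCA GTC GTT GAT ACC GAA CAT GTG TCC CTG TGA AGA GGA AAT ATA AAA ATC TTT GGG — no ATG→stop ORF.
Longest: frame -2, positions 14–43, 30 nt = 10 codons = 9 aa. → 30 nucleotides.

30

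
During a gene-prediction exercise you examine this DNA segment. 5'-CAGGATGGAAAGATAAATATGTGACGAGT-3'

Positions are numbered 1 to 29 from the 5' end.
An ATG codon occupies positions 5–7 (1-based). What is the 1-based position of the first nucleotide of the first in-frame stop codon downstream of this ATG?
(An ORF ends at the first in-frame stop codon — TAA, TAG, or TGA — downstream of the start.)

14

Codons from position 5: ATG (5–7), GAA (8–10), AGA (11–13), TAA (14–16).
TAA is a stop codon; it begins at position 14.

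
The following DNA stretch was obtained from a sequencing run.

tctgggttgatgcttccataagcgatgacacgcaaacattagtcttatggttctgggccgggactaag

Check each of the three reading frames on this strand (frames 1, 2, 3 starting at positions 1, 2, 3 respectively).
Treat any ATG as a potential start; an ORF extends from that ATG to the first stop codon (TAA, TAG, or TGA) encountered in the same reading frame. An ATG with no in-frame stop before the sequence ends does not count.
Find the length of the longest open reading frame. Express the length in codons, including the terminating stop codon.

7

Frame 1: TCT GGG TTG ATG CTT CCA TAA GCG ATG ACA CGC AAA CAT TAG TCT TAT GGT TCT GGG CCG GGA CTA — ATG at 10, stop TAA at 19 → 12 nt; ATG at 25, stop TAG at 40 → 18 nt.
Frame 2: CTG GGT TGA TGC TTC CAT AAG CGA TGA CAC GCA AAC ATT AGT CTT ATG GTT CTG GGC CGG GAC TAA — ATG at 47, stop TAA at 65 → 21 nt.
Frame 3: TGG GTT GAT GCT TCC ATA AGC GAT GAC ACG CAA ACA TTA GTC TTA TGG TTC TGG GCC GGG ACT AAG — no ATG→stop ORF.
Longest: frame 2, positions 47–67, 21 nt = 7 codons = 6 aa. → 7 codons.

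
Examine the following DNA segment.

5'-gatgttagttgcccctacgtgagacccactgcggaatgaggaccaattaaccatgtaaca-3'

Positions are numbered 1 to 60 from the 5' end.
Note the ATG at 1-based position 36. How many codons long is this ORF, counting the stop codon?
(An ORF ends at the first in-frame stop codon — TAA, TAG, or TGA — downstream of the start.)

Codons from position 36: ATG (36–38), AGG (39–41), ACC (42–44), AAT (45–47), TAA (48–50).
TAA is the first in-frame stop; that's 5 codons including the stop.

5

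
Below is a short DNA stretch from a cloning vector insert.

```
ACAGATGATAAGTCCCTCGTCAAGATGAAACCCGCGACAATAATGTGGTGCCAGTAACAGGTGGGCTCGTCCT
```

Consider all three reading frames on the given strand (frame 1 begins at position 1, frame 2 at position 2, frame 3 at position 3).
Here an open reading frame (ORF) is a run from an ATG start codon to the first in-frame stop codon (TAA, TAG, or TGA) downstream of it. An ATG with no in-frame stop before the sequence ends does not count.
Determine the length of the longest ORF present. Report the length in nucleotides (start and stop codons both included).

Frame 1: ACA GAT GAT AAG TCC CTC GTC AAG ATG AAA CCC GCG ACA ATA ATG TGG TGC CAG TAA CAG GTG GGC TCG TCC — ATG at 25, stop TAA at 55 → 33 nt; ATG at 43, stop TAA at 55 → 15 nt.
Frame 2: CAG ATG ATA AGT CCC TCG TCA AGA TGA AAC CCG CGA CAA TAA TGT GGT GCC AGT AAC AGG TGG GCT CGT CCT — ATG at 5, stop TGA at 26 → 24 nt.
Frame 3: AGA TGA TAA GTC CCT CGT CAA GAT GAA ACC CGC GAC AAT AAT GTG GTG CCA GTA ACA GGT GGG CTC GTC — no ATG→stop ORF.
Longest: frame 1, positions 25–57, 33 nt = 11 codons = 10 aa. → 33 nucleotides.

33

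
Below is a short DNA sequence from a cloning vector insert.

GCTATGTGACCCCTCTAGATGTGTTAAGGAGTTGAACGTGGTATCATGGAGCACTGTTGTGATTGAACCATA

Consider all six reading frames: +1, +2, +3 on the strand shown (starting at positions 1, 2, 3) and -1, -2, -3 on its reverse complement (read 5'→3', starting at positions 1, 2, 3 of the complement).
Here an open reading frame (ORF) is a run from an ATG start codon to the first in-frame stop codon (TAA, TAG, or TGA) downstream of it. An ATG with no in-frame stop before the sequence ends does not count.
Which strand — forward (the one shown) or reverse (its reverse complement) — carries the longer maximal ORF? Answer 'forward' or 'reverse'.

Reverse complement (5'→3'): TATGGTTCAATCACAACAGTGCTCCATGATACCACGTTCAACTCCTTAACACATCTAGAGGGGTCACATAGC
Frame +1: GCT ATG TGA CCC CTC TAG ATG TGT TAA GGA GTT GAA CGT GGT ATC ATG GAG CAC TGT TGT GAT TGA ACC ATA — ATG at 4, stop TGA at 7 → 6 nt; ATG at 19, stop TAA at 25 → 9 nt; ATG at 46, stop TGA at 64 → 21 nt.
Frame +2: CTA TGT GAC CCC TCT AGA TGT GTT AAG GAG TTG AAC GTG GTA TCA TGG AGC ACT GTT GTG ATT GAA CCA — no ATG→stop ORF.
Frame +3: TAT GTG ACC CCT CTA GAT GTG TTA AGG AGT TGA ACG TGG TAT CAT GGA GCA CTG TTG TGA TTG AAC CAT — no ATG→stop ORF.
Frame -1: TAT GGT TCA ATC ACA ACA GTG CTC CAT GAT ACC ACG TTC AAC TCC TTA ACA CAT CTA GAG GGG TCA CAT AGC — no ATG→stop ORF.
Frame -2: ATG GTT CAA TCA CAA CAG TGC TCC ATG ATA CCA CGT TCA ACT CCT TAA CAC ATC TAG AGG GGT CAC ATA — ATG at 2, stop TAA at 47 → 48 nt; ATG at 26, stop TAA at 47 → 24 nt.
Frame -3: TGG TTC AAT CAC AAC AGT GCT CCA TGA TAC CAC GTT CAA CTC CTT AAC ACA TCT AGA GGG GTC ACA TAG — no ATG→stop ORF.
Forward-strand max 21 nt; reverse-strand max 48 nt. The reverse strand has the longer ORF.

reverse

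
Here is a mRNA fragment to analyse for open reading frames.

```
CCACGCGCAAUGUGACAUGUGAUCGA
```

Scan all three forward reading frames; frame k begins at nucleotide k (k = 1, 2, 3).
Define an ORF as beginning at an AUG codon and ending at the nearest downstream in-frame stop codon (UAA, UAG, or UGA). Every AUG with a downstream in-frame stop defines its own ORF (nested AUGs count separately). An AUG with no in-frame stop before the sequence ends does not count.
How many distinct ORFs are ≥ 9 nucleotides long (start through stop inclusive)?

Frame 1: CCA CGC GCA AUG UGA CAU GUG AUC — AUG at 10, stop UGA at 13 → 6 nt.
Frame 2: CAC GCG CAA UGU GAC AUG UGA UCG — AUG at 17, stop UGA at 20 → 6 nt.
Frame 3: ACG CGC AAU GUG ACA UGU GAU CGA — no AUG→stop ORF.
No ORF reaches 9 nucleotides. Count = 0.

0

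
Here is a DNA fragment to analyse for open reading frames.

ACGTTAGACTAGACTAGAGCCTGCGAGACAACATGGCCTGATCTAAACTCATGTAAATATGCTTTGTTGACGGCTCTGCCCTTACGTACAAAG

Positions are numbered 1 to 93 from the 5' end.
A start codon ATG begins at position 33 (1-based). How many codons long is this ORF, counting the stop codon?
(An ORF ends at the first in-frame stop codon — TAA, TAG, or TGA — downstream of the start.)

3

Codons from position 33: ATG (33–35), GCC (36–38), TGA (39–41).
TGA is the first in-frame stop; that's 3 codons including the stop.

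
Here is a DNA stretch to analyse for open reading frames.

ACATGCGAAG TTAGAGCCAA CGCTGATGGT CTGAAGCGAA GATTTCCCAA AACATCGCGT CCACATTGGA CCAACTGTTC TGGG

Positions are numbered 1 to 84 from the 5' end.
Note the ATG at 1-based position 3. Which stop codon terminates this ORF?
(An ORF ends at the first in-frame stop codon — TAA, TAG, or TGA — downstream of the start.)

TAG

Codons from position 3: ATG (3–5), CGA (6–8), AGT (9–11), TAG (12–14).
The first in-frame stop codon is TAG.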